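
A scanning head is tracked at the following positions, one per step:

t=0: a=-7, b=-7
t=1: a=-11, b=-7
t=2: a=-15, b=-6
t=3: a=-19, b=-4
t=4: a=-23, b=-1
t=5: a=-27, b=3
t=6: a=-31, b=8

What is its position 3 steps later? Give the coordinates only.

Taking differences between consecutive positions: (-4,+0), (-4,+1), (-4,+2), (-4,+3), (-4,+4), (-4,+5). These grow by (+0,+1) each step.
step 7: a=-31, b=8 + (-4,+6) → a=-35, b=14
step 8: a=-35, b=14 + (-4,+7) → a=-39, b=21
step 9: a=-39, b=21 + (-4,+8) → a=-43, b=29

a=-43, b=29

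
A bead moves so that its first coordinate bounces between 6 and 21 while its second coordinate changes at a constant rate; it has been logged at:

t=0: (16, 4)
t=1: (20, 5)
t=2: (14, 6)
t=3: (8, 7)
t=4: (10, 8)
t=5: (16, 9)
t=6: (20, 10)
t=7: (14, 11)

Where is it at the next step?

(8, 12)

The first coordinate travels 6 per step and bounces off the walls at 6 and 21.
  step 8: 14 → 8
The second coordinate changes by +1 each step: at step 8 it is 12.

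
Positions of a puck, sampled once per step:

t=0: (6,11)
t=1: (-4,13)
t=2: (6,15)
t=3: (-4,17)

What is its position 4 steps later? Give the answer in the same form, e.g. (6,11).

First: cycles through 6, -4 every 2 steps. Step 7 lands at position 1 of the cycle → -4.
Second: linear, +2 per step → 25 at step 7.

(-4,25)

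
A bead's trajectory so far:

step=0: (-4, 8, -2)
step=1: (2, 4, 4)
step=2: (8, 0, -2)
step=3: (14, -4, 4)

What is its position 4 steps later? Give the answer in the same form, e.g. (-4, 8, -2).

(38, -20, 4)

First: linear, +6 per step → 38 at step 7.
Second: linear, -4 per step → -20 at step 7.
Third: cycles through -2, 4 every 2 steps. Step 7 lands at position 1 of the cycle → 4.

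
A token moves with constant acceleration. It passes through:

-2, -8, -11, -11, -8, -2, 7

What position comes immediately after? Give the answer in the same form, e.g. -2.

Successive displacements: -6, -3, +0, +3, +6, +9 — each changes by +3.
step 7: 7 + 12 → 19

19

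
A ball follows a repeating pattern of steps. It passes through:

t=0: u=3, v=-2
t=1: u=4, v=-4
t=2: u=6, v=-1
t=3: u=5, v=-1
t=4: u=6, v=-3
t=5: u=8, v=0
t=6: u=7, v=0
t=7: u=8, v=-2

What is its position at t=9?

u=9, v=1

Step-to-step displacements: (+1, -2), (+2, +3), (-1, +0), (+1, -2), (+2, +3), (-1, +0), (+1, -2) — a repeating cycle of length 3.
step 8: apply (+2, +3) → u=10, v=1
step 9: apply (-1, +0) → u=9, v=1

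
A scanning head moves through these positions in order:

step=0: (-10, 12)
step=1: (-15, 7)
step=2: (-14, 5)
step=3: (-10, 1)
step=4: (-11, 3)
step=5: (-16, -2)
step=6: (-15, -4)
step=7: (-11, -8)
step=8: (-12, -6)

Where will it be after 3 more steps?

(-12, -17)

Step-to-step displacements: (-5, -5), (+1, -2), (+4, -4), (-1, +2), (-5, -5), (+1, -2), (+4, -4), (-1, +2) — a repeating cycle of length 4.
step 9: apply (-5, -5) → (-17, -11)
step 10: apply (+1, -2) → (-16, -13)
step 11: apply (+4, -4) → (-12, -17)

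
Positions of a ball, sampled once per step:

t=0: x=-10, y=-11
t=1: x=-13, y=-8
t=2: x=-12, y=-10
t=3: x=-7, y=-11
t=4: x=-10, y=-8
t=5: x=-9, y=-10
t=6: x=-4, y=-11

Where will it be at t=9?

Differencing gives (-3, +3), (+1, -2), (+5, -1), (-3, +3), (+1, -2), (+5, -1). This is the pattern (-3, +3), (+1, -2), (+5, -1) repeated.
step 7: apply (-3, +3) → x=-7, y=-8
step 8: apply (+1, -2) → x=-6, y=-10
step 9: apply (+5, -1) → x=-1, y=-11

x=-1, y=-11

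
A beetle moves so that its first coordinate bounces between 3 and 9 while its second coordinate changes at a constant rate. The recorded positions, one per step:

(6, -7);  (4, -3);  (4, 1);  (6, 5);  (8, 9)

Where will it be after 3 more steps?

(4, 21)

The first coordinate reflects between 3 and 9, moving 2 per step.
  step 5: 8 → 8
  step 6: 8 → 6
  step 7: 6 → 4
The second coordinate changes by +4 each step: at step 7 it is 21.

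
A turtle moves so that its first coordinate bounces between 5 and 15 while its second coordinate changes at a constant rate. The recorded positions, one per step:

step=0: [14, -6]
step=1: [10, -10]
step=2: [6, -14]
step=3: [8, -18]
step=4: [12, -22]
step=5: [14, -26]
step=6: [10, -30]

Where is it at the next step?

The first coordinate travels 4 per step and bounces off the walls at 5 and 15.
  step 7: 10 → 6
The second coordinate changes by -4 each step: at step 7 it is -34.

[6, -34]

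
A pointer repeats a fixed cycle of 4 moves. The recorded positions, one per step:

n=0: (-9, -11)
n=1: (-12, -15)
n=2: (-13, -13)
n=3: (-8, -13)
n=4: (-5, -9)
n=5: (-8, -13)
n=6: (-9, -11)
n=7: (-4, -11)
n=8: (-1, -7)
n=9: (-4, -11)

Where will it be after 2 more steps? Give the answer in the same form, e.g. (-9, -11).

The moves between consecutive positions are (-3, -4), (-1, +2), (+5, +0), (+3, +4), (-3, -4), (-1, +2), (+5, +0), (+3, +4), (-3, -4); they repeat the 4-cycle [(-3, -4), (-1, +2), (+5, +0), (+3, +4)].
step 10: apply (-1, +2) → (-5, -9)
step 11: apply (+5, +0) → (0, -9)

(0, -9)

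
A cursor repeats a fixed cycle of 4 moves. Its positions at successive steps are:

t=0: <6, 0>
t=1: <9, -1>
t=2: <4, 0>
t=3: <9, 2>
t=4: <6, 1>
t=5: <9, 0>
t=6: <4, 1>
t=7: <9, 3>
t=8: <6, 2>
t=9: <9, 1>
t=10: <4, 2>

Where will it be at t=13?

Differencing gives <+3, -1>, <-5, +1>, <+5, +2>, <-3, -1>, <+3, -1>, <-5, +1>, <+5, +2>, <-3, -1>, <+3, -1>, <-5, +1>. This is the pattern <+3, -1>, <-5, +1>, <+5, +2>, <-3, -1> repeated.
step 11: apply <+5, +2> → <9, 4>
step 12: apply <-3, -1> → <6, 3>
step 13: apply <+3, -1> → <9, 2>

<9, 2>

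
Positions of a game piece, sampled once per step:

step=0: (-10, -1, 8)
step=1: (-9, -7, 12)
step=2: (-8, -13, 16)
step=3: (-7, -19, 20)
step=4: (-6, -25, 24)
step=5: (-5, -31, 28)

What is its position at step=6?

(-4, -37, 32)

The position changes by (+1, -6, +4) every step.
step 6: (-5, -31, 28) + (+1, -6, +4) → (-4, -37, 32)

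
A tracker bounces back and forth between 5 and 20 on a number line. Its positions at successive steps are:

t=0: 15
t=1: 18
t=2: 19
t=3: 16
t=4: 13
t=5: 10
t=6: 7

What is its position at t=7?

The value travels 3 per step and bounces off the walls at 5 and 20.
  step 7: 7 → 6

6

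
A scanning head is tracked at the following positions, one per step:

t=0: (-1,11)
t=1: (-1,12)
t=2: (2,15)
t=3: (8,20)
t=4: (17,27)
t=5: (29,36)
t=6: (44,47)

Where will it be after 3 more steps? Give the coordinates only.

Successive displacements: (+0,+1), (+3,+3), (+6,+5), (+9,+7), (+12,+9), (+15,+11) — each changes by (+3,+2).
step 7: (44,47) + (+18,+13) → (62,60)
step 8: (62,60) + (+21,+15) → (83,75)
step 9: (83,75) + (+24,+17) → (107,92)

(107,92)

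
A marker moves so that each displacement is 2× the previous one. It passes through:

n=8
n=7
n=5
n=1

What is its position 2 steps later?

The jumps are -1, -2, -4 — a geometric progression with ratio 2.
step 4: 1 − 8 → n=-7
step 5: -7 − 16 → n=-23

n=-23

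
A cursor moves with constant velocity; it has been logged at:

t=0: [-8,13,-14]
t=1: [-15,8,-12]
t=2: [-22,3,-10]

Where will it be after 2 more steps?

[-36,-7,-6]

The position changes by [-7,-5,+2] every step.
step 3: [-22,3,-10] + [-7,-5,+2] → [-29,-2,-8]
step 4: [-29,-2,-8] + [-7,-5,+2] → [-36,-7,-6]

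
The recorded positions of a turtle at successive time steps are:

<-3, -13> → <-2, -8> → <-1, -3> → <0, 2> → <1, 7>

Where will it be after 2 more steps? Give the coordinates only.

The position changes by <+1, +5> every step.
step 5: <1, 7> + <+1, +5> → <2, 12>
step 6: <2, 12> + <+1, +5> → <3, 17>

<3, 17>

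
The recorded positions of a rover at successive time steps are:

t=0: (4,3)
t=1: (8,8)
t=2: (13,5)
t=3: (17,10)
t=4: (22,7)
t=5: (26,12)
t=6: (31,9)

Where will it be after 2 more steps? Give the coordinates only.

Step-to-step displacements: (+4,+5), (+5,-3), (+4,+5), (+5,-3), (+4,+5), (+5,-3) — a repeating cycle of length 2.
step 7: apply (+4,+5) → (35,14)
step 8: apply (+5,-3) → (40,11)

(40,11)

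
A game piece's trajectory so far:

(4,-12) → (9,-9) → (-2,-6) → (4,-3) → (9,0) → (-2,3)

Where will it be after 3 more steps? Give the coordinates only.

(-2,12)

The first coordinate repeats the cycle [4, 9, -2] with period 3; step 8 mod 3 = 2, giving -2.
The second coordinate changes by +3 each step, so at step 8 it is -12 + 8·(3) = 12.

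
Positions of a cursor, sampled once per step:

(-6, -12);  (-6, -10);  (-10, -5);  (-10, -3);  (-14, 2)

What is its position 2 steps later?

Differencing gives (+0, +2), (-4, +5), (+0, +2), (-4, +5). This is the pattern (+0, +2), (-4, +5) repeated.
step 5: apply (+0, +2) → (-14, 4)
step 6: apply (-4, +5) → (-18, 9)

(-18, 9)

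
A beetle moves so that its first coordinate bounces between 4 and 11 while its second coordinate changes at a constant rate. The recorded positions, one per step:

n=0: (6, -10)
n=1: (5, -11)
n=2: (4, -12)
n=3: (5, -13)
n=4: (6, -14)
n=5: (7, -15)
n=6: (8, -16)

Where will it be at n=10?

The first coordinate reflects between 4 and 11, moving 1 per step.
  step 7: 8 → 9
  step 8: 9 → 10
  step 9: 10 → 11
  step 10: 11 → 10
The second coordinate changes by -1 each step: at step 10 it is -20.

(10, -20)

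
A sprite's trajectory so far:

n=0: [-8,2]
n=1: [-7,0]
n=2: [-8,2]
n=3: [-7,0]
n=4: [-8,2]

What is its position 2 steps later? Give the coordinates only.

[-8,2]

Consecutive displacements [+1,-2], [-1,+2], [+1,-2], [-1,+2] scale by a factor of -1 each step.
step 5: [-8,2] + [+1,-2] → [-7,0]
step 6: [-7,0] + [-1,+2] → [-8,2]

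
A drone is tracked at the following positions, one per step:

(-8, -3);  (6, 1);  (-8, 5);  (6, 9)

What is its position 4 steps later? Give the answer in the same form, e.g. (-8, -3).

(6, 25)

First: cycles through -8, 6 every 2 steps. Step 7 lands at position 1 of the cycle → 6.
Second: linear, +4 per step → 25 at step 7.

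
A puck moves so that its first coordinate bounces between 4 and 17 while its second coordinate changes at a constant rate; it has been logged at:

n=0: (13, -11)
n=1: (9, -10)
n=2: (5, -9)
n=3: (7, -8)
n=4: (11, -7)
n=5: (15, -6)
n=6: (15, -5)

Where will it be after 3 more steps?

(5, -2)

The first coordinate travels 4 per step and bounces off the walls at 4 and 17.
  step 7: 15 → 11
  step 8: 11 → 7
  step 9: 7 → 5
The second coordinate changes by +1 each step: at step 9 it is -2.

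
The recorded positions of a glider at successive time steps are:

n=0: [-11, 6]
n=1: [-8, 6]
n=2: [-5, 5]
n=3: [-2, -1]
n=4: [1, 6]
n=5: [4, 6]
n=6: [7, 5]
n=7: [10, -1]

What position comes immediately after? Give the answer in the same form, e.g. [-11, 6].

[13, 6]

First: linear, +3 per step → 13 at step 8.
Second: cycles through 6, 6, 5, -1 every 4 steps. Step 8 lands at position 0 of the cycle → 6.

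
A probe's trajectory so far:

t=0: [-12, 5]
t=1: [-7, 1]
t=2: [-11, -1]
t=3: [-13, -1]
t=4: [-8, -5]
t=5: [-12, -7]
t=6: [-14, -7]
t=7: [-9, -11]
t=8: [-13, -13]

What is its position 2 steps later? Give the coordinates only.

[-10, -17]

The moves between consecutive positions are [+5, -4], [-4, -2], [-2, +0], [+5, -4], [-4, -2], [-2, +0], [+5, -4], [-4, -2]; they repeat the 3-cycle [[+5, -4], [-4, -2], [-2, +0]].
step 9: apply [-2, +0] → [-15, -13]
step 10: apply [+5, -4] → [-10, -17]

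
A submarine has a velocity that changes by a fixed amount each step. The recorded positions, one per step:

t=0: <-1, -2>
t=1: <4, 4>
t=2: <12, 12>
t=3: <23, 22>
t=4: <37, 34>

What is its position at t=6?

Taking differences between consecutive positions: <+5, +6>, <+8, +8>, <+11, +10>, <+14, +12>. These grow by <+3, +2> each step.
step 5: <37, 34> + <+17, +14> → <54, 48>
step 6: <54, 48> + <+20, +16> → <74, 64>

<74, 64>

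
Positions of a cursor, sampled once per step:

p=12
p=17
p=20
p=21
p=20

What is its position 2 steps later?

First differences are +5, +3, +1, -1; their common second difference is -2 (constant acceleration).
step 5: 20 − 3 → p=17
step 6: 17 − 5 → p=12

p=12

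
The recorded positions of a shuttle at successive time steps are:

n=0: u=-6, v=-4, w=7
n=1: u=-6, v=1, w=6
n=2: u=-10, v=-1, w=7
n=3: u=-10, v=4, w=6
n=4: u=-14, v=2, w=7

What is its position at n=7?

u=-18, v=10, w=6

Differencing gives (+0, +5, -1), (-4, -2, +1), (+0, +5, -1), (-4, -2, +1). This is the pattern (+0, +5, -1), (-4, -2, +1) repeated.
step 5: apply (+0, +5, -1) → u=-14, v=7, w=6
step 6: apply (-4, -2, +1) → u=-18, v=5, w=7
step 7: apply (+0, +5, -1) → u=-18, v=10, w=6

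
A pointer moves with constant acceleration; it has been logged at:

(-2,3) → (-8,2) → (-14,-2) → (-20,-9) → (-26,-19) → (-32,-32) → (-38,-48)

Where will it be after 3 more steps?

Successive displacements: (-6,-1), (-6,-4), (-6,-7), (-6,-10), (-6,-13), (-6,-16) — each changes by (+0,-3).
step 7: (-38,-48) + (-6,-19) → (-44,-67)
step 8: (-44,-67) + (-6,-22) → (-50,-89)
step 9: (-50,-89) + (-6,-25) → (-56,-114)

(-56,-114)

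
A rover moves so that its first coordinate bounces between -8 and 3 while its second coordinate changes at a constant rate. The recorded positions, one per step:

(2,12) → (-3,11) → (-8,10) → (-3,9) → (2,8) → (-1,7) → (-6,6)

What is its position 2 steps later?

(0,4)

The first coordinate reflects between -8 and 3, moving 5 per step.
  step 7: -6 → -5
  step 8: -5 → 0
The second coordinate changes by -1 each step: at step 8 it is 4.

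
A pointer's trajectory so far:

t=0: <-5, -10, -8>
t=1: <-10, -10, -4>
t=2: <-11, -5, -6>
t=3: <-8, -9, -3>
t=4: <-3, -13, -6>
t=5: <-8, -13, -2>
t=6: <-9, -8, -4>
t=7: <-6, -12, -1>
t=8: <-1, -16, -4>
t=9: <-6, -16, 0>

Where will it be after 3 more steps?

<1, -19, -2>

Step-to-step displacements: <-5, +0, +4>, <-1, +5, -2>, <+3, -4, +3>, <+5, -4, -3>, <-5, +0, +4>, <-1, +5, -2>, <+3, -4, +3>, <+5, -4, -3>, <-5, +0, +4> — a repeating cycle of length 4.
step 10: apply <-1, +5, -2> → <-7, -11, -2>
step 11: apply <+3, -4, +3> → <-4, -15, 1>
step 12: apply <+5, -4, -3> → <1, -19, -2>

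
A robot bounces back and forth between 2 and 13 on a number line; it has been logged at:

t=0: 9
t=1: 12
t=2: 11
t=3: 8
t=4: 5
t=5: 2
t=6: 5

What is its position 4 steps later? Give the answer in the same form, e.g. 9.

9

The value reflects between 2 and 13, moving 3 per step.
  step 7: 5 → 8
  step 8: 8 → 11
  step 9: 11 → 12
  step 10: 12 → 9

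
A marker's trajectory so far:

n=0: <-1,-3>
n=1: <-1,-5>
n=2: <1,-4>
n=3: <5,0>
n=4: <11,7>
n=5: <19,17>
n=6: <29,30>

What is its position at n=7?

Successive displacements: <+0,-2>, <+2,+1>, <+4,+4>, <+6,+7>, <+8,+10>, <+10,+13> — each changes by <+2,+3>.
step 7: <29,30> + <+12,+16> → <41,46>

<41,46>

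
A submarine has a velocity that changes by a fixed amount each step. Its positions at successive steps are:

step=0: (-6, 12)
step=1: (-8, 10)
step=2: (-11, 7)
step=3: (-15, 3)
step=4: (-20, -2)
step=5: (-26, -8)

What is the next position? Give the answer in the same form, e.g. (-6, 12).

(-33, -15)

First differences are (-2, -2), (-3, -3), (-4, -4), (-5, -5), (-6, -6); their common second difference is (-1, -1) (constant acceleration).
step 6: (-26, -8) + (-7, -7) → (-33, -15)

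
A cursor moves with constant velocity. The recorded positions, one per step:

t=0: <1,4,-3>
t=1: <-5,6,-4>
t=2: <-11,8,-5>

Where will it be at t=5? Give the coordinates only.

<-29,14,-8>

The position changes by <-6,+2,-1> every step.
step 3: <-11,8,-5> + <-6,+2,-1> → <-17,10,-6>
step 4: <-17,10,-6> + <-6,+2,-1> → <-23,12,-7>
step 5: <-23,12,-7> + <-6,+2,-1> → <-29,14,-8>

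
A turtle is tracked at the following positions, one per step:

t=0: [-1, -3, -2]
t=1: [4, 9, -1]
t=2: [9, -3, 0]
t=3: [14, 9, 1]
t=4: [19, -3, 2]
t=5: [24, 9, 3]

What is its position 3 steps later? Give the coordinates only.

First: linear, +5 per step → 39 at step 8.
Second: cycles through -3, 9 every 2 steps. Step 8 lands at position 0 of the cycle → -3.
Third: linear, +1 per step → 6 at step 8.

[39, -3, 6]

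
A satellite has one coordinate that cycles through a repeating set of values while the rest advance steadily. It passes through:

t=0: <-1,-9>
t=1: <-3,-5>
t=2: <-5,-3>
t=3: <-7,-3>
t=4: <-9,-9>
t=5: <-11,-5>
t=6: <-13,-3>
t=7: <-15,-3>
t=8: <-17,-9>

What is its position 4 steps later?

First: linear, -2 per step → -25 at step 12.
Second: cycles through -9, -5, -3, -3 every 4 steps. Step 12 lands at position 0 of the cycle → -9.

<-25,-9>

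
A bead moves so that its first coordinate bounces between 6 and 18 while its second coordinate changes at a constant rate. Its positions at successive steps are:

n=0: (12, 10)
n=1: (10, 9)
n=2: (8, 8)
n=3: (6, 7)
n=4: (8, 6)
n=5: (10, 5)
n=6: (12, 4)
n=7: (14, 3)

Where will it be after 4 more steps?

(14, -1)

The first coordinate travels 2 per step and bounces off the walls at 6 and 18.
  step 8: 14 → 16
  step 9: 16 → 18
  step 10: 18 → 16
  step 11: 16 → 14
The second coordinate changes by -1 each step: at step 11 it is -1.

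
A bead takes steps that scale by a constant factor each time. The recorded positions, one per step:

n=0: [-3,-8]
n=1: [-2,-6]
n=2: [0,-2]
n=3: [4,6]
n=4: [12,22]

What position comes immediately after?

The jumps are [+1,+2], [+2,+4], [+4,+8], [+8,+16] — a geometric progression with ratio 2.
step 5: [12,22] + [+16,+32] → [28,54]

[28,54]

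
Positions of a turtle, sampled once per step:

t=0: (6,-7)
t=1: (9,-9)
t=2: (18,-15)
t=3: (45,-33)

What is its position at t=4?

(126,-87)

The jumps are (+3,-2), (+9,-6), (+27,-18) — a geometric progression with ratio 3.
step 4: (45,-33) + (+81,-54) → (126,-87)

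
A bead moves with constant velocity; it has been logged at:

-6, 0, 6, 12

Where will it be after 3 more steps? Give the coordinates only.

30

Constant displacement of +6 per step.
step 4: 12 + 6 → 18
step 5: 18 + 6 → 24
step 6: 24 + 6 → 30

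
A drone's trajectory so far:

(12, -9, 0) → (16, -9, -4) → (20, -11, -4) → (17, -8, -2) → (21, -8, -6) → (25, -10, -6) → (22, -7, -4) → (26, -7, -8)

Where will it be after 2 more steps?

(27, -6, -6)

The moves between consecutive positions are (+4, +0, -4), (+4, -2, +0), (-3, +3, +2), (+4, +0, -4), (+4, -2, +0), (-3, +3, +2), (+4, +0, -4); they repeat the 3-cycle [(+4, +0, -4), (+4, -2, +0), (-3, +3, +2)].
step 8: apply (+4, -2, +0) → (30, -9, -8)
step 9: apply (-3, +3, +2) → (27, -6, -6)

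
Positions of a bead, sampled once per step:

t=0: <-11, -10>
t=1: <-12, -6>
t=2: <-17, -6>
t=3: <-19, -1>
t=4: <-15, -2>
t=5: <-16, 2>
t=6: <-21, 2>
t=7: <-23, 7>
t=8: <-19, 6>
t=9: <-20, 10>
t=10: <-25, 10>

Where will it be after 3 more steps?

Step-to-step displacements: <-1, +4>, <-5, +0>, <-2, +5>, <+4, -1>, <-1, +4>, <-5, +0>, <-2, +5>, <+4, -1>, <-1, +4>, <-5, +0> — a repeating cycle of length 4.
step 11: apply <-2, +5> → <-27, 15>
step 12: apply <+4, -1> → <-23, 14>
step 13: apply <-1, +4> → <-24, 18>

<-24, 18>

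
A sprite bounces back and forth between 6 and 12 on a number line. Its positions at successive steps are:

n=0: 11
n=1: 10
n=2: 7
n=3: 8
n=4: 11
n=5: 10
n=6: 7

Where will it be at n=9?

10

The value reflects between 6 and 12, moving 3 per step.
  step 7: 7 → 8
  step 8: 8 → 11
  step 9: 11 → 10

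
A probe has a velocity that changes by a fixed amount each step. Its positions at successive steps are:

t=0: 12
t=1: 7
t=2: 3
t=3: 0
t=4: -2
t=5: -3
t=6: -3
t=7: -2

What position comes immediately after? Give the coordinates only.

Successive displacements: -5, -4, -3, -2, -1, +0, +1 — each changes by +1.
step 8: -2 + 2 → 0

0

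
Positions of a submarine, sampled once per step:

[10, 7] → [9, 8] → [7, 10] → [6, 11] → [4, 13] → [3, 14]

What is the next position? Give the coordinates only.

[1, 16]

The moves between consecutive positions are [-1, +1], [-2, +2], [-1, +1], [-2, +2], [-1, +1]; they repeat the 2-cycle [[-1, +1], [-2, +2]].
step 6: apply [-2, +2] → [1, 16]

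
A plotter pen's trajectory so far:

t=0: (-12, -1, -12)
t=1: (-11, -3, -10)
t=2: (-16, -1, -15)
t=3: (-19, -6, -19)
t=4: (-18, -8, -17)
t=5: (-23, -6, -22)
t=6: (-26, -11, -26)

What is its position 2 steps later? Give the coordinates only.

Differencing gives (+1, -2, +2), (-5, +2, -5), (-3, -5, -4), (+1, -2, +2), (-5, +2, -5), (-3, -5, -4). This is the pattern (+1, -2, +2), (-5, +2, -5), (-3, -5, -4) repeated.
step 7: apply (+1, -2, +2) → (-25, -13, -24)
step 8: apply (-5, +2, -5) → (-30, -11, -29)

(-30, -11, -29)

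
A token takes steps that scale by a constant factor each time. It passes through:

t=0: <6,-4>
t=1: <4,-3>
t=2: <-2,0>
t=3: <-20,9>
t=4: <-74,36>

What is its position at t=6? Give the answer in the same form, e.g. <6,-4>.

<-722,360>

Step-to-step displacements: <-2,+1>, <-6,+3>, <-18,+9>, <-54,+27>; each is 3× the previous.
step 5: <-74,36> + <-162,+81> → <-236,117>
step 6: <-236,117> + <-486,+243> → <-722,360>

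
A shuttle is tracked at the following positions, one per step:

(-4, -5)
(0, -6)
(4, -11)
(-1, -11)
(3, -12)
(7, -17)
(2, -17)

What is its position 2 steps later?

(10, -23)

Step-to-step displacements: (+4, -1), (+4, -5), (-5, +0), (+4, -1), (+4, -5), (-5, +0) — a repeating cycle of length 3.
step 7: apply (+4, -1) → (6, -18)
step 8: apply (+4, -5) → (10, -23)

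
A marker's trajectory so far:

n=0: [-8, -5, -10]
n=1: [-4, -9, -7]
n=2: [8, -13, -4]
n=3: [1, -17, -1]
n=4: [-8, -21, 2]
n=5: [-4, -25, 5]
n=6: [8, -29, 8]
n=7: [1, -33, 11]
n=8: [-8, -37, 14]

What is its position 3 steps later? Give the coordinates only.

[1, -49, 23]

The first coordinate repeats the cycle [-8, -4, 8, 1] with period 4; step 11 mod 4 = 3, giving 1.
The second coordinate changes by -4 each step, so at step 11 it is -5 + 11·(-4) = -49.
The third coordinate changes by +3 each step, so at step 11 it is -10 + 11·(3) = 23.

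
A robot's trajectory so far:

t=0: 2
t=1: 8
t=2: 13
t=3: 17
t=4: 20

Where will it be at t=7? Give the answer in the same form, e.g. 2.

Taking differences between consecutive positions: +6, +5, +4, +3. These grow by -1 each step.
step 5: 20 + 2 → 22
step 6: 22 + 1 → 23
step 7: 23 + 0 → 23

23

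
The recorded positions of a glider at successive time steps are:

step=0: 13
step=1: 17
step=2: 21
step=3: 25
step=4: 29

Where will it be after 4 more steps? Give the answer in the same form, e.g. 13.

Constant displacement of +4 per step.
step 5: 29 + 4 → 33
step 6: 33 + 4 → 37
step 7: 37 + 4 → 41
step 8: 41 + 4 → 45

45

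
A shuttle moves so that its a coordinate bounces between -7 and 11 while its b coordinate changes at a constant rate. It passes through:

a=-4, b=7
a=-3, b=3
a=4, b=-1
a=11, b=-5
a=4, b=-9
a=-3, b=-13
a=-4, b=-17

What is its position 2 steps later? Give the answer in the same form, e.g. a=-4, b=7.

The a coordinate reflects between -7 and 11, moving 7 per step.
  step 7: -4 → 3
  step 8: 3 → 10
The b coordinate changes by -4 each step: at step 8 it is -25.

a=10, b=-25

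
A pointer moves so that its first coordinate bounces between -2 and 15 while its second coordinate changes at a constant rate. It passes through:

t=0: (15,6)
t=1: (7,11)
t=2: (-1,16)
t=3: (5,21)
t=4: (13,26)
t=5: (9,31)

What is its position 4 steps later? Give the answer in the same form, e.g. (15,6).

The first coordinate reflects between -2 and 15, moving 8 per step.
  step 6: 9 → 1
  step 7: 1 → 3
  step 8: 3 → 11
  step 9: 11 → 11
The second coordinate changes by +5 each step: at step 9 it is 51.

(11,51)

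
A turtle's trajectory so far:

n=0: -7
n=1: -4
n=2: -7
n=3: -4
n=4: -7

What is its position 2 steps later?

-7

Consecutive displacements +3, -3, +3, -3 scale by a factor of -1 each step.
step 5: -7 + 3 → -4
step 6: -4 − 3 → -7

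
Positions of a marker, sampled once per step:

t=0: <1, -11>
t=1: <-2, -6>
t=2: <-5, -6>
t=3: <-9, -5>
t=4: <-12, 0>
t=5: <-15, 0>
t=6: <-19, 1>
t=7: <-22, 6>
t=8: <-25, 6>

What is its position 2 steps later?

Differencing gives <-3, +5>, <-3, +0>, <-4, +1>, <-3, +5>, <-3, +0>, <-4, +1>, <-3, +5>, <-3, +0>. This is the pattern <-3, +5>, <-3, +0>, <-4, +1> repeated.
step 9: apply <-4, +1> → <-29, 7>
step 10: apply <-3, +5> → <-32, 12>

<-32, 12>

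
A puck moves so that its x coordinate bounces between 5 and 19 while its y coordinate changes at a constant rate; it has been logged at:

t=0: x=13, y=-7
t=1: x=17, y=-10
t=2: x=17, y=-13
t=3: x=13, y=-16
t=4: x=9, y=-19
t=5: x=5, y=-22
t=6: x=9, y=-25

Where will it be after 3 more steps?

x=17, y=-34

The x coordinate travels 4 per step and bounces off the walls at 5 and 19.
  step 7: 9 → 13
  step 8: 13 → 17
  step 9: 17 → 17
The y coordinate changes by -3 each step: at step 9 it is -34.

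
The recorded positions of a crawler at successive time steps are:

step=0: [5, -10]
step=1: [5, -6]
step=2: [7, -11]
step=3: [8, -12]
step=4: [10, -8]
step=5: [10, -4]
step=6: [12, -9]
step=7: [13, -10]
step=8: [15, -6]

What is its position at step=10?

Differencing gives [+0, +4], [+2, -5], [+1, -1], [+2, +4], [+0, +4], [+2, -5], [+1, -1], [+2, +4]. This is the pattern [+0, +4], [+2, -5], [+1, -1], [+2, +4] repeated.
step 9: apply [+0, +4] → [15, -2]
step 10: apply [+2, -5] → [17, -7]

[17, -7]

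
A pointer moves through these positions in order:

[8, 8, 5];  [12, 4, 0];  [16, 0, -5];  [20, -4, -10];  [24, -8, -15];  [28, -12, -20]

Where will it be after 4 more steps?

Each step adds [+4, -4, -5] to the position.
step 6: [28, -12, -20] + [+4, -4, -5] → [32, -16, -25]
step 7: [32, -16, -25] + [+4, -4, -5] → [36, -20, -30]
step 8: [36, -20, -30] + [+4, -4, -5] → [40, -24, -35]
step 9: [40, -24, -35] + [+4, -4, -5] → [44, -28, -40]

[44, -28, -40]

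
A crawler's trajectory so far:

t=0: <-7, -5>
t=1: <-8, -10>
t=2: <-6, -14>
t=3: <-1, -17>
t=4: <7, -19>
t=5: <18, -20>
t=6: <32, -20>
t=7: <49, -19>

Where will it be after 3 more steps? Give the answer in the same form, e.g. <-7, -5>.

Taking differences between consecutive positions: <-1, -5>, <+2, -4>, <+5, -3>, <+8, -2>, <+11, -1>, <+14, +0>, <+17, +1>. These grow by <+3, +1> each step.
step 8: <49, -19> + <+20, +2> → <69, -17>
step 9: <69, -17> + <+23, +3> → <92, -14>
step 10: <92, -14> + <+26, +4> → <118, -10>

<118, -10>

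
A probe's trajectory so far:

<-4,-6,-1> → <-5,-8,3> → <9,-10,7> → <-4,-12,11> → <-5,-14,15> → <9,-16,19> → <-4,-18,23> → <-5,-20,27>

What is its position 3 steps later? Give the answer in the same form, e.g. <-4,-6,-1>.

The first coordinate repeats the cycle [-4, -5, 9] with period 3; step 10 mod 3 = 1, giving -5.
The second coordinate changes by -2 each step, so at step 10 it is -6 + 10·(-2) = -26.
The third coordinate changes by +4 each step, so at step 10 it is -1 + 10·(4) = 39.

<-5,-26,39>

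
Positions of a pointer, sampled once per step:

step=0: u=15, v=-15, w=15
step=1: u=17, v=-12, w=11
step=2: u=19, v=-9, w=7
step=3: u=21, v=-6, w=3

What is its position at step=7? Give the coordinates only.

u=29, v=6, w=-13

The position changes by (+2,+3,-4) every step.
step 4: u=21, v=-6, w=3 + (+2,+3,-4) → u=23, v=-3, w=-1
step 5: u=23, v=-3, w=-1 + (+2,+3,-4) → u=25, v=0, w=-5
step 6: u=25, v=0, w=-5 + (+2,+3,-4) → u=27, v=3, w=-9
step 7: u=27, v=3, w=-9 + (+2,+3,-4) → u=29, v=6, w=-13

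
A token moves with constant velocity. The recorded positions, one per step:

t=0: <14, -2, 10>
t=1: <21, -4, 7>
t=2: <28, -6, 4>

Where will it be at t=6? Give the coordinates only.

<56, -14, -8>

Constant displacement of <+7, -2, -3> per step.
step 3: <28, -6, 4> + <+7, -2, -3> → <35, -8, 1>
step 4: <35, -8, 1> + <+7, -2, -3> → <42, -10, -2>
step 5: <42, -10, -2> + <+7, -2, -3> → <49, -12, -5>
step 6: <49, -12, -5> + <+7, -2, -3> → <56, -14, -8>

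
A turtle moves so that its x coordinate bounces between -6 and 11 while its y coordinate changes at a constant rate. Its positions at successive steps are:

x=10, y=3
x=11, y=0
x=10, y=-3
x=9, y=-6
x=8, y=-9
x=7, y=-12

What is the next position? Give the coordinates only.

x=6, y=-15

The x coordinate travels 1 per step and bounces off the walls at -6 and 11.
  step 6: 7 → 6
The y coordinate changes by -3 each step: at step 6 it is -15.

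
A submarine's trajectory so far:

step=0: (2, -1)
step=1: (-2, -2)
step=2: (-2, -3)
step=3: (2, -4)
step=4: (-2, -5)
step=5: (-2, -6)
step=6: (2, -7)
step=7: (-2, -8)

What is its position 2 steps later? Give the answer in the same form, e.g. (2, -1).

The first coordinate repeats the cycle [2, -2, -2] with period 3; step 9 mod 3 = 0, giving 2.
The second coordinate changes by -1 each step, so at step 9 it is -1 + 9·(-1) = -10.

(2, -10)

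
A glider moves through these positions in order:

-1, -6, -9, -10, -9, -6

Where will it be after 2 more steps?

6

Taking differences between consecutive positions: -5, -3, -1, +1, +3. These grow by +2 each step.
step 6: -6 + 5 → -1
step 7: -1 + 7 → 6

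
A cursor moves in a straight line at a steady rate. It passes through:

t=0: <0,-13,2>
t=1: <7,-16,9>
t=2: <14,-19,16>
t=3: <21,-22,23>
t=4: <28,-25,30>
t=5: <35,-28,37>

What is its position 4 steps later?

<63,-40,65>

Constant displacement of <+7,-3,+7> per step.
step 6: <35,-28,37> + <+7,-3,+7> → <42,-31,44>
step 7: <42,-31,44> + <+7,-3,+7> → <49,-34,51>
step 8: <49,-34,51> + <+7,-3,+7> → <56,-37,58>
step 9: <56,-37,58> + <+7,-3,+7> → <63,-40,65>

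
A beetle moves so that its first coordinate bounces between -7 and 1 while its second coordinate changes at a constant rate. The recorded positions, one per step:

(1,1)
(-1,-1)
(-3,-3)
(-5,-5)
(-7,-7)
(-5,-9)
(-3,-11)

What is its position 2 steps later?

(1,-15)

The first coordinate reflects between -7 and 1, moving 2 per step.
  step 7: -3 → -1
  step 8: -1 → 1
The second coordinate changes by -2 each step: at step 8 it is -15.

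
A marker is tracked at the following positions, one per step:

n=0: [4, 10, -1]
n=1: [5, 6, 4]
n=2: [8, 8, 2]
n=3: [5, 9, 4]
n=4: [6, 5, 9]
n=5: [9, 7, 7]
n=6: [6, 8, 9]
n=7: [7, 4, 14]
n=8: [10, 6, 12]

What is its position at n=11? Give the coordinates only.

Differencing gives [+1, -4, +5], [+3, +2, -2], [-3, +1, +2], [+1, -4, +5], [+3, +2, -2], [-3, +1, +2], [+1, -4, +5], [+3, +2, -2]. This is the pattern [+1, -4, +5], [+3, +2, -2], [-3, +1, +2] repeated.
step 9: apply [-3, +1, +2] → [7, 7, 14]
step 10: apply [+1, -4, +5] → [8, 3, 19]
step 11: apply [+3, +2, -2] → [11, 5, 17]

[11, 5, 17]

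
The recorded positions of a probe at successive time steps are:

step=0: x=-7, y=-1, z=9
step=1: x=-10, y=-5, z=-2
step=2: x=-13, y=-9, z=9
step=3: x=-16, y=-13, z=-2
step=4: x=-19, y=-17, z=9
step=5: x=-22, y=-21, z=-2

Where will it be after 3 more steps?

x=-31, y=-33, z=9

The x coordinate changes by -3 each step, so at step 8 it is -7 + 8·(-3) = -31.
The y coordinate changes by -4 each step, so at step 8 it is -1 + 8·(-4) = -33.
The z coordinate repeats the cycle [9, -2] with period 2; step 8 mod 2 = 0, giving 9.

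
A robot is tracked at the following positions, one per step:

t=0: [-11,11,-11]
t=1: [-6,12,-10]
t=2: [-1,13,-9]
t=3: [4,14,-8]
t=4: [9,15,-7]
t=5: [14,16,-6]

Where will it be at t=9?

Constant displacement of [+5,+1,+1] per step.
step 6: [14,16,-6] + [+5,+1,+1] → [19,17,-5]
step 7: [19,17,-5] + [+5,+1,+1] → [24,18,-4]
step 8: [24,18,-4] + [+5,+1,+1] → [29,19,-3]
step 9: [29,19,-3] + [+5,+1,+1] → [34,20,-2]

[34,20,-2]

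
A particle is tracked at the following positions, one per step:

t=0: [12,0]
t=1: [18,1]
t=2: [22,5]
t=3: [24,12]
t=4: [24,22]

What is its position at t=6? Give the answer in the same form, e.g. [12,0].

[18,51]

First differences are [+6,+1], [+4,+4], [+2,+7], [+0,+10]; their common second difference is [-2,+3] (constant acceleration).
step 5: [24,22] + [-2,+13] → [22,35]
step 6: [22,35] + [-4,+16] → [18,51]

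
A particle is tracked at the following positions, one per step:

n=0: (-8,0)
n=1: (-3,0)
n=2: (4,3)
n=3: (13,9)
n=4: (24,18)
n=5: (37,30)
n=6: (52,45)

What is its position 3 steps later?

(109,108)

First differences are (+5,+0), (+7,+3), (+9,+6), (+11,+9), (+13,+12), (+15,+15); their common second difference is (+2,+3) (constant acceleration).
step 7: (52,45) + (+17,+18) → (69,63)
step 8: (69,63) + (+19,+21) → (88,84)
step 9: (88,84) + (+21,+24) → (109,108)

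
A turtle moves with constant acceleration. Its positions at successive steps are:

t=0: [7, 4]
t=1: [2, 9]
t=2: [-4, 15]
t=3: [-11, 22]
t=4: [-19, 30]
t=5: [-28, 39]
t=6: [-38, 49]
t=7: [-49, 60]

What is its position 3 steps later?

Taking differences between consecutive positions: [-5, +5], [-6, +6], [-7, +7], [-8, +8], [-9, +9], [-10, +10], [-11, +11]. These grow by [-1, +1] each step.
step 8: [-49, 60] + [-12, +12] → [-61, 72]
step 9: [-61, 72] + [-13, +13] → [-74, 85]
step 10: [-74, 85] + [-14, +14] → [-88, 99]

[-88, 99]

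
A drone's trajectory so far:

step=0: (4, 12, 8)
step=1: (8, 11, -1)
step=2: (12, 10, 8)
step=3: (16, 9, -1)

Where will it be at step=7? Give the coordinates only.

(32, 5, -1)

The first coordinate changes by +4 each step, so at step 7 it is 4 + 7·(4) = 32.
The second coordinate changes by -1 each step, so at step 7 it is 12 + 7·(-1) = 5.
The third coordinate repeats the cycle [8, -1] with period 2; step 7 mod 2 = 1, giving -1.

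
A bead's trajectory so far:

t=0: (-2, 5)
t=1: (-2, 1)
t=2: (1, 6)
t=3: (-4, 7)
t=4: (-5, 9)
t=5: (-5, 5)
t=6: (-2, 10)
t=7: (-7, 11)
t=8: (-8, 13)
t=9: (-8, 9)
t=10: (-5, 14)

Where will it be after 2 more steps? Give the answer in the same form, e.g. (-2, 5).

(-11, 17)

Differencing gives (+0, -4), (+3, +5), (-5, +1), (-1, +2), (+0, -4), (+3, +5), (-5, +1), (-1, +2), (+0, -4), (+3, +5). This is the pattern (+0, -4), (+3, +5), (-5, +1), (-1, +2) repeated.
step 11: apply (-5, +1) → (-10, 15)
step 12: apply (-1, +2) → (-11, 17)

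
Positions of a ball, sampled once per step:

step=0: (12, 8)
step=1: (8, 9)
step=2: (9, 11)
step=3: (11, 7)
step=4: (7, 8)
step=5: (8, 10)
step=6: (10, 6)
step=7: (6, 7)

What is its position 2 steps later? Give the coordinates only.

(9, 5)

Differencing gives (-4, +1), (+1, +2), (+2, -4), (-4, +1), (+1, +2), (+2, -4), (-4, +1). This is the pattern (-4, +1), (+1, +2), (+2, -4) repeated.
step 8: apply (+1, +2) → (7, 9)
step 9: apply (+2, -4) → (9, 5)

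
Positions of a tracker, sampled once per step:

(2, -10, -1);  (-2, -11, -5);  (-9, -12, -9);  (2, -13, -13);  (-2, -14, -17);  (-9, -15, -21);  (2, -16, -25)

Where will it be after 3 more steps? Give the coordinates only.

First: cycles through 2, -2, -9 every 3 steps. Step 9 lands at position 0 of the cycle → 2.
Second: linear, -1 per step → -19 at step 9.
Third: linear, -4 per step → -37 at step 9.

(2, -19, -37)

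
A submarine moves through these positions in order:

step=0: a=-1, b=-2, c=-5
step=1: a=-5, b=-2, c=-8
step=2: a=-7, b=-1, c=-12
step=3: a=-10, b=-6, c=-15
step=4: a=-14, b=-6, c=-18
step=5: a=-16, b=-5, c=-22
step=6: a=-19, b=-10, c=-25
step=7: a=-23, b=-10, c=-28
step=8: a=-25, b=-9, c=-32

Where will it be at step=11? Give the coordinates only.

a=-34, b=-13, c=-42

Differencing gives (-4, +0, -3), (-2, +1, -4), (-3, -5, -3), (-4, +0, -3), (-2, +1, -4), (-3, -5, -3), (-4, +0, -3), (-2, +1, -4). This is the pattern (-4, +0, -3), (-2, +1, -4), (-3, -5, -3) repeated.
step 9: apply (-3, -5, -3) → a=-28, b=-14, c=-35
step 10: apply (-4, +0, -3) → a=-32, b=-14, c=-38
step 11: apply (-2, +1, -4) → a=-34, b=-13, c=-42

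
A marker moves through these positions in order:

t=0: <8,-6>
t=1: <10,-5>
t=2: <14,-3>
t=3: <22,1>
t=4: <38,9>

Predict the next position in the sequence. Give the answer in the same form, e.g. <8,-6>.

The jumps are <+2,+1>, <+4,+2>, <+8,+4>, <+16,+8> — a geometric progression with ratio 2.
step 5: <38,9> + <+32,+16> → <70,25>

<70,25>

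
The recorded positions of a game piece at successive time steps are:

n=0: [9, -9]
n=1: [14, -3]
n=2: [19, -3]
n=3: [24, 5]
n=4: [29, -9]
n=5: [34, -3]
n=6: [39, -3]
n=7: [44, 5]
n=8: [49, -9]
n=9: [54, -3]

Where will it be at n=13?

First: linear, +5 per step → 74 at step 13.
Second: cycles through -9, -3, -3, 5 every 4 steps. Step 13 lands at position 1 of the cycle → -3.

[74, -3]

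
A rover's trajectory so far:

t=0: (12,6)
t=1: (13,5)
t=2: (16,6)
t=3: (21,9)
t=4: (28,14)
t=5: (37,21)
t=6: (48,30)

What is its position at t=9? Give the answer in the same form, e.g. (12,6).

Taking differences between consecutive positions: (+1,-1), (+3,+1), (+5,+3), (+7,+5), (+9,+7), (+11,+9). These grow by (+2,+2) each step.
step 7: (48,30) + (+13,+11) → (61,41)
step 8: (61,41) + (+15,+13) → (76,54)
step 9: (76,54) + (+17,+15) → (93,69)

(93,69)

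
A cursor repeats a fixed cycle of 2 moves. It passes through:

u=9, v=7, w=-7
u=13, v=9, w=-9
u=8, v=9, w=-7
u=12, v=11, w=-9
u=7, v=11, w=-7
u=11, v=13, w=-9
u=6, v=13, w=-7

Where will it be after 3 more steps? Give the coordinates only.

u=9, v=17, w=-9

Differencing gives (+4,+2,-2), (-5,+0,+2), (+4,+2,-2), (-5,+0,+2), (+4,+2,-2), (-5,+0,+2). This is the pattern (+4,+2,-2), (-5,+0,+2) repeated.
step 7: apply (+4,+2,-2) → u=10, v=15, w=-9
step 8: apply (-5,+0,+2) → u=5, v=15, w=-7
step 9: apply (+4,+2,-2) → u=9, v=17, w=-9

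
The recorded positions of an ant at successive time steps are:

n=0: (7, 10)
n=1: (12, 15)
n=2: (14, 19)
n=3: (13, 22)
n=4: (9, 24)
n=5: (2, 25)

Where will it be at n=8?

(-37, 22)

First differences are (+5, +5), (+2, +4), (-1, +3), (-4, +2), (-7, +1); their common second difference is (-3, -1) (constant acceleration).
step 6: (2, 25) + (-10, +0) → (-8, 25)
step 7: (-8, 25) + (-13, -1) → (-21, 24)
step 8: (-21, 24) + (-16, -2) → (-37, 22)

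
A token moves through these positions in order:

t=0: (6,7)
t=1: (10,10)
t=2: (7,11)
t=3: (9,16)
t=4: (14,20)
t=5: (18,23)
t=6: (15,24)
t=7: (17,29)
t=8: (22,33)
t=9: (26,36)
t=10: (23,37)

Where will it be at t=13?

Step-to-step displacements: (+4,+3), (-3,+1), (+2,+5), (+5,+4), (+4,+3), (-3,+1), (+2,+5), (+5,+4), (+4,+3), (-3,+1) — a repeating cycle of length 4.
step 11: apply (+2,+5) → (25,42)
step 12: apply (+5,+4) → (30,46)
step 13: apply (+4,+3) → (34,49)

(34,49)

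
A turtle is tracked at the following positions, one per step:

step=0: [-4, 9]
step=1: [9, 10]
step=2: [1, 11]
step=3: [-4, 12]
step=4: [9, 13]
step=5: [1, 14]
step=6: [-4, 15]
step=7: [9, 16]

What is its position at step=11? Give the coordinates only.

[1, 20]

The first coordinate repeats the cycle [-4, 9, 1] with period 3; step 11 mod 3 = 2, giving 1.
The second coordinate changes by +1 each step, so at step 11 it is 9 + 11·(1) = 20.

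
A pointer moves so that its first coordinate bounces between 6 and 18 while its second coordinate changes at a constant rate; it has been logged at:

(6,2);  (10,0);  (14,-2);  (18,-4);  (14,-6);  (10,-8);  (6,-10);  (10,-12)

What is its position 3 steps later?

The first coordinate travels 4 per step and bounces off the walls at 6 and 18.
  step 8: 10 → 14
  step 9: 14 → 18
  step 10: 18 → 14
The second coordinate changes by -2 each step: at step 10 it is -18.

(14,-18)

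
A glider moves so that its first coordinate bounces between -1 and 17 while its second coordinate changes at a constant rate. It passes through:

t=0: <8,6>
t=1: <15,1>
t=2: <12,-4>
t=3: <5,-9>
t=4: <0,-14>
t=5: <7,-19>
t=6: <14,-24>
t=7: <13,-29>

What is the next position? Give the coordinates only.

<6,-34>

The first coordinate travels 7 per step and bounces off the walls at -1 and 17.
  step 8: 13 → 6
The second coordinate changes by -5 each step: at step 8 it is -34.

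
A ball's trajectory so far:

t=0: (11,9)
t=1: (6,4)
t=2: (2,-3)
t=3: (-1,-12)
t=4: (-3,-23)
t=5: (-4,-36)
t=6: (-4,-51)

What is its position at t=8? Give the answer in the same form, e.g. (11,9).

(-1,-87)

First differences are (-5,-5), (-4,-7), (-3,-9), (-2,-11), (-1,-13), (+0,-15); their common second difference is (+1,-2) (constant acceleration).
step 7: (-4,-51) + (+1,-17) → (-3,-68)
step 8: (-3,-68) + (+2,-19) → (-1,-87)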